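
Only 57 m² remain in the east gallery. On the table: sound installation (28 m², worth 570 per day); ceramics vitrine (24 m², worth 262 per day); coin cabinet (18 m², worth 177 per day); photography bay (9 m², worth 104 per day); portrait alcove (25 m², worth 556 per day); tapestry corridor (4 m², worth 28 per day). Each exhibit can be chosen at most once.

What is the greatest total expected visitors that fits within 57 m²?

Taking sound installation + portrait alcove + tapestry corridor: 57 m² used, 1154 in expected visitors.
Runner-up sound installation + portrait alcove tops out at 1126.

1154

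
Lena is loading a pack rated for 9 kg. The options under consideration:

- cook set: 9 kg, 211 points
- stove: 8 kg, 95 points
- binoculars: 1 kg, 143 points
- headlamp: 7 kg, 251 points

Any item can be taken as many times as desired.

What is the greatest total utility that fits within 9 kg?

1287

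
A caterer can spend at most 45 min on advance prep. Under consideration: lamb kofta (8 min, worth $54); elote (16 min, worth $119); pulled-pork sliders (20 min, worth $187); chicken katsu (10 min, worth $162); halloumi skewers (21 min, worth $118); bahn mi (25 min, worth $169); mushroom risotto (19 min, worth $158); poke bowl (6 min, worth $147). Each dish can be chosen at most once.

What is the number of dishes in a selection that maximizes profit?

4

Optimal total is 550.
lamb kofta + pulled-pork sliders + chicken katsu + poke bowl hits 550 at 44 min.
Any selection reaching 550 contains exactly 4 dishes.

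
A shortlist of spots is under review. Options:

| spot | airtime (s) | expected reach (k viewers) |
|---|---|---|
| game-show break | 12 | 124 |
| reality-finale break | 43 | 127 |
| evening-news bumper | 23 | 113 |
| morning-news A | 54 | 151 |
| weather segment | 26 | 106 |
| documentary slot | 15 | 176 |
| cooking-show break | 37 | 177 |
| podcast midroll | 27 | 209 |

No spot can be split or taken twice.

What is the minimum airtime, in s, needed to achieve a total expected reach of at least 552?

Minimise s subject to total expected reach ≥ 552.
game-show break + evening-news bumper + documentary slot + podcast midroll reaches 622 using 77 s.
No combination under 77 s hits 552.

77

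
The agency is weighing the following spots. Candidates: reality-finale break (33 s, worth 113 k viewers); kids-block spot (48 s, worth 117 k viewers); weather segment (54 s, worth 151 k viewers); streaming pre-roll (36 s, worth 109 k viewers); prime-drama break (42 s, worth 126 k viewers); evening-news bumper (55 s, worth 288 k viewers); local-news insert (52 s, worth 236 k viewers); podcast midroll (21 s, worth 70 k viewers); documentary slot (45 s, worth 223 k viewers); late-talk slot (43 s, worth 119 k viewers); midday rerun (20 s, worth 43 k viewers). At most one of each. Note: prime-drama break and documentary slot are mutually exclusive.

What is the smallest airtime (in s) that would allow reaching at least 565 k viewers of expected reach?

121

Look for the lowest-airtime combination reaching 565.
evening-news bumper + podcast midroll + documentary slot: 581 expected reach at 121 s.
Any bundle with less than 121 s falls short of 565.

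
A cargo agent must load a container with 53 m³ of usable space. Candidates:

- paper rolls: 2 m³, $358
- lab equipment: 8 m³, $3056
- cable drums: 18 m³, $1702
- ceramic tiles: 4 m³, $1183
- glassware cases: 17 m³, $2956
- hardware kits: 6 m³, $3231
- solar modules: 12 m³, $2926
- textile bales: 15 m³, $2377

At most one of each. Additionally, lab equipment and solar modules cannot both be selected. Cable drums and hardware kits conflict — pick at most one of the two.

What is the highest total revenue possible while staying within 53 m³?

Taking paper rolls + lab equipment + ceramic tiles + glassware cases + hardware kits + textile bales: 52 m³ used, 13161 in revenue.
Runner-up lab equipment + ceramic tiles + glassware cases + hardware kits + textile bales tops out at 12803.

13161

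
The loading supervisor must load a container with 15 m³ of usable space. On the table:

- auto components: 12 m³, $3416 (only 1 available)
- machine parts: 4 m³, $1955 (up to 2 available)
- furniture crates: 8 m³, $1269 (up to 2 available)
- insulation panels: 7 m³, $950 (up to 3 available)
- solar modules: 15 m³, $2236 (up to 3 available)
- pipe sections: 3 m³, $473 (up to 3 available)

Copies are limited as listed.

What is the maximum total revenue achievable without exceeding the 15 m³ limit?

4860

The ratio heuristic lands on 2×machine parts + 2×pipe sections (4856) but leaves 1 m³ idle.
Replace 2×pipe sections with insulation panels: the trade gains 4 net, giving 4860 at 15 m³.
No other feasible combination exceeds 4860.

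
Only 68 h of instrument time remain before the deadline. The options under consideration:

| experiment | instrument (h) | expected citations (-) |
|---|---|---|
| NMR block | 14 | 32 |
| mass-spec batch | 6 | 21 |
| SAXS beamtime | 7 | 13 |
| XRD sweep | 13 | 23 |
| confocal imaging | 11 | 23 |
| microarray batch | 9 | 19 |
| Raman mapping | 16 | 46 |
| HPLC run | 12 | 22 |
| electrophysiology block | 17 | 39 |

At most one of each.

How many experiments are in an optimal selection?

6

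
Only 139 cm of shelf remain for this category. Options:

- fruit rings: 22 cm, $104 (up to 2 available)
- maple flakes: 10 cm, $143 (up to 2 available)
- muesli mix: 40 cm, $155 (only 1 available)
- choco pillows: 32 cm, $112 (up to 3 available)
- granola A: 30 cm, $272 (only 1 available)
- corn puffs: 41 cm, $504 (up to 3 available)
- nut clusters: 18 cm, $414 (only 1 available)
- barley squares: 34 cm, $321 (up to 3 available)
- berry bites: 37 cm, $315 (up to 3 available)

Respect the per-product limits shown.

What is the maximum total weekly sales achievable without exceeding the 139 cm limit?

The ratio heuristic lands on 2×maple flakes + 2×corn puffs + nut clusters (1708) but leaves 19 cm idle.
Dropping 2×maple flakes frees 20 cm; slotting in barley squares (34 cm) lifts the total to 1743 at 134 cm.
Nothing else within 139 cm beats 1743.

1743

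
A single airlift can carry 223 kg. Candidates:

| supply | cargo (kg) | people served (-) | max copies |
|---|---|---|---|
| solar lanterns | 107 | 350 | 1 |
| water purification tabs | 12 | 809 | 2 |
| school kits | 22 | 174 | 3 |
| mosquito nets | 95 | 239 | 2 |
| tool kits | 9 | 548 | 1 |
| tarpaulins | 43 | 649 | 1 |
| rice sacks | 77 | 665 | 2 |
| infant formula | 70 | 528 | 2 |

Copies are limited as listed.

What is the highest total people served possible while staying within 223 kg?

4008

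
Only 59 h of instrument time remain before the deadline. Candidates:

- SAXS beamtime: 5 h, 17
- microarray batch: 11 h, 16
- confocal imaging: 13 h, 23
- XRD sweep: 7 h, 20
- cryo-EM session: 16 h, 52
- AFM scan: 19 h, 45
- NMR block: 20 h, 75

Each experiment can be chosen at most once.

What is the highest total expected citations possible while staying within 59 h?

180

SAXS beamtime + microarray batch + XRD sweep + cryo-EM session + NMR block uses 59 of the 59 h and totals 180.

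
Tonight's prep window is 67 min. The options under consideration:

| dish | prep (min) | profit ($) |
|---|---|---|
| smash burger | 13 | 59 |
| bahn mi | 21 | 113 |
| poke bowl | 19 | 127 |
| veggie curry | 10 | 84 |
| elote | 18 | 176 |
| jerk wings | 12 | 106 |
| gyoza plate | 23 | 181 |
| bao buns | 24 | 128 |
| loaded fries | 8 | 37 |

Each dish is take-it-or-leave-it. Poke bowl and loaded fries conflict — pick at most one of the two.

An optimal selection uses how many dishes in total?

Best achievable profit is 547.
For example veggie curry + elote + jerk wings + gyoza plate achieves it, using 63 min.
All optima have 4 dishes.

4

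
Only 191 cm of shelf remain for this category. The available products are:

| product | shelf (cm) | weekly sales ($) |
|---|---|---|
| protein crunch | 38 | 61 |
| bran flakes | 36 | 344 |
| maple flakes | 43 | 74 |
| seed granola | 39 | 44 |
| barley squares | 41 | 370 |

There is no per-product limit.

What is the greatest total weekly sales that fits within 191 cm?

Ranking by ratio (weekly sales/cm): bran flakes 9.56, barley squares 9.02, maple flakes 1.72, protein crunch 1.61.
The ratio heuristic lands on 5×bran flakes (1720) but leaves 11 cm idle.
Dropping 2×bran flakes frees 72 cm; slotting in 2×barley squares (82 cm) lifts the total to 1772 at 190 cm.
That's the maximum — no swap from here does better than 1772.

1772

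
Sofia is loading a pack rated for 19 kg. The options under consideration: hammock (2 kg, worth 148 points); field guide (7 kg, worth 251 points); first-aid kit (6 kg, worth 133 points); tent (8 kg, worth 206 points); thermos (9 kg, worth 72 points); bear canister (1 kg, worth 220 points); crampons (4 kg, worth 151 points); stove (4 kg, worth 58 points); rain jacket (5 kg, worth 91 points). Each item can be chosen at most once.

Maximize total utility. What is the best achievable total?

861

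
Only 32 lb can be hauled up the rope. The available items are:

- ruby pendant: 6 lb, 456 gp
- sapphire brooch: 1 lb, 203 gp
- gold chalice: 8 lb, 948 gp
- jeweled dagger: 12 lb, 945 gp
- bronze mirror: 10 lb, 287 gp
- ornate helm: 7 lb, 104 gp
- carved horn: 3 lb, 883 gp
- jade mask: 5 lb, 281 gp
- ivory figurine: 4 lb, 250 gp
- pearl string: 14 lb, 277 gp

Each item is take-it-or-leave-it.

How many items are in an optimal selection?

Best achievable value is 3435.
One optimal bundle: ruby pendant + sapphire brooch + gold chalice + jeweled dagger + carved horn (30 lb).
Every optimal selection uses 5 items.

5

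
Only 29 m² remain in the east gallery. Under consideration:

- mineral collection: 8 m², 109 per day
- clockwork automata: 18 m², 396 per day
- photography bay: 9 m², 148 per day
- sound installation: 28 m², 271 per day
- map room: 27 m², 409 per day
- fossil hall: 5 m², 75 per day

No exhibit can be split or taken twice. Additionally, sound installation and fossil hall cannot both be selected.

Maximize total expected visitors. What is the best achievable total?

544

Best packing: clockwork automata + photography bay — 27 m², 544 total.
Every other selection either busts 29 m² or breaks a pairing rule or fails to beat 544.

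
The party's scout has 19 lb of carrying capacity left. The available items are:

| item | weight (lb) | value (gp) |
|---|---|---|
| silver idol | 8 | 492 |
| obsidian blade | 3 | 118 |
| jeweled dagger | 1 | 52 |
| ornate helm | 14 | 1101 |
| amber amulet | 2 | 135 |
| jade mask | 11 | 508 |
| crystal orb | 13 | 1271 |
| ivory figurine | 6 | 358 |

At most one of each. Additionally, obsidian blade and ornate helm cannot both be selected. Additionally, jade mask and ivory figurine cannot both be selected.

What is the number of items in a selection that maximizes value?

Best achievable value is 1629.
For example crystal orb + ivory figurine achieves it, using 19 lb.
All optima have 2 items.

2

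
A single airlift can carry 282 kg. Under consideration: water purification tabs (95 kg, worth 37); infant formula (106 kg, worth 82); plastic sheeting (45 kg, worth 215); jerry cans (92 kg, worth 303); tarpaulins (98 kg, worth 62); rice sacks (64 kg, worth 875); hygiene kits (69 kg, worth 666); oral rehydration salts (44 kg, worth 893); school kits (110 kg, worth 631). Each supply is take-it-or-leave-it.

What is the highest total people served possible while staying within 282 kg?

Filling by ratio: plastic sheeting + rice sacks + hygiene kits + oral rehydration salts for 2649, with 60 kg left unused.
Replace plastic sheeting with jerry cans: the trade gains 88 net, giving 2737 at 269 kg.
No other feasible combination exceeds 2737.

2737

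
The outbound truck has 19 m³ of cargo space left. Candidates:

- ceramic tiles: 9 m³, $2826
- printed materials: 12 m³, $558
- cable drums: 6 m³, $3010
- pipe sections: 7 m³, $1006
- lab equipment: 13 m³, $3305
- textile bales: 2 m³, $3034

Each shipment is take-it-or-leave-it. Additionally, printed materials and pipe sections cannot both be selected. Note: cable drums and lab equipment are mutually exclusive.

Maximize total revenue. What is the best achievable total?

Density check — textile bales 1517.00, cable drums 501.67, ceramic tiles 314.00, lab equipment 254.23 are the best per m³.
The ratio ordering already packs tightly: ceramic tiles + cable drums + textile bales, 17 m³, 8870.
Runner-up cable drums + pipe sections + textile bales tops out at 7050.

8870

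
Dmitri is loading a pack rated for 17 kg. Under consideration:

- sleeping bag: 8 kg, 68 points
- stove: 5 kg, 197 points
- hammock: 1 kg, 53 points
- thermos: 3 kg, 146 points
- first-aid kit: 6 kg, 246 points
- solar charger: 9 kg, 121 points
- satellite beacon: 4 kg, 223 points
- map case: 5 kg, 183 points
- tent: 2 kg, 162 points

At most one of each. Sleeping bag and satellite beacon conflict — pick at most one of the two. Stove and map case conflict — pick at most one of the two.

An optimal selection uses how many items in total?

5

Optimal total is 830.
hammock + thermos + first-aid kit + satellite beacon + tent hits 830 at 16 kg.
Every optimal selection uses 5 items.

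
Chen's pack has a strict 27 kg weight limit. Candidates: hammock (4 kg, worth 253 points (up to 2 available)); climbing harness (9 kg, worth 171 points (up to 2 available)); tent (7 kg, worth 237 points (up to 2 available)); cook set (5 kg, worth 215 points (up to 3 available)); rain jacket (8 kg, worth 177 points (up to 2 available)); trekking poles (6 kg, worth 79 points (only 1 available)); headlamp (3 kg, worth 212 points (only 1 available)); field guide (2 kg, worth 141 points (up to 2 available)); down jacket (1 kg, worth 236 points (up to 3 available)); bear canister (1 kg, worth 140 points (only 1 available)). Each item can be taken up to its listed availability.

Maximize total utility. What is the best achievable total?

2137

A density-first pass picks 2×hammock + cook set + headlamp + 2×field guide + 3×down jacket + bear canister — 2063 at 24 kg.
Replace field guide with cook set: the trade gains 74 net, giving 2137 at 27 kg.
Every other selection either busts 27 kg or exceeds an availability limit or fails to beat 2137.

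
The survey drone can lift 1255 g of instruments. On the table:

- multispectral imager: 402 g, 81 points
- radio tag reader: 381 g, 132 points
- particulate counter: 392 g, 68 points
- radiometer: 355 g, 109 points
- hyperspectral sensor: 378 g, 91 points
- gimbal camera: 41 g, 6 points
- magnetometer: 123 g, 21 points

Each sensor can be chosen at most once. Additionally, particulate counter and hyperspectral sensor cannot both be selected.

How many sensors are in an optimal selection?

4

Best achievable data value is 353.
For example radio tag reader + radiometer + hyperspectral sensor + magnetometer achieves it, using 1237 g.
Every optimal selection uses 4 sensors.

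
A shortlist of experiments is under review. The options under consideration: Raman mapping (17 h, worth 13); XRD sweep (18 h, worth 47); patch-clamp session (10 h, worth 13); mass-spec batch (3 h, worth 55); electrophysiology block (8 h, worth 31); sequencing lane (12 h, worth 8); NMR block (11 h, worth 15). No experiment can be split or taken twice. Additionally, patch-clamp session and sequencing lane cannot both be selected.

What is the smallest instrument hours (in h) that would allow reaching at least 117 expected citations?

Minimise h subject to total expected citations ≥ 117.
XRD sweep + mass-spec batch + electrophysiology block: 133 expected citations at 29 h.
No combination under 29 h hits 117.

29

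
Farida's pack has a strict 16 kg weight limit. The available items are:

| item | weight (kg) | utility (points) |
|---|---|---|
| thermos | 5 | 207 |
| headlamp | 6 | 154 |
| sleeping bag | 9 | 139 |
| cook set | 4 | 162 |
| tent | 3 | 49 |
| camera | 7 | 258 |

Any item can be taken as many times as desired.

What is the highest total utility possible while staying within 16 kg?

Greedy by ratio would take 3×thermos: 15 kg used, total 621.
Dropping 3×thermos frees 15 kg; slotting in 4×cook set (16 kg) lifts the total to 648 at 16 kg.
No other feasible combination exceeds 648.

648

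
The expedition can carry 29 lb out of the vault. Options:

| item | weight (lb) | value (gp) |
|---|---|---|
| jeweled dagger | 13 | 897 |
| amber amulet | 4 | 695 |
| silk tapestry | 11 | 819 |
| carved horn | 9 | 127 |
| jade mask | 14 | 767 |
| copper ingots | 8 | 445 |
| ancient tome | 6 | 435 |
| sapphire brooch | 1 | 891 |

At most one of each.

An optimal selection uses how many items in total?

The maximum value within 29 lb is 3302.
For example jeweled dagger + amber amulet + silk tapestry + sapphire brooch achieves it, using 29 lb.
Every optimal selection uses 4 items.

4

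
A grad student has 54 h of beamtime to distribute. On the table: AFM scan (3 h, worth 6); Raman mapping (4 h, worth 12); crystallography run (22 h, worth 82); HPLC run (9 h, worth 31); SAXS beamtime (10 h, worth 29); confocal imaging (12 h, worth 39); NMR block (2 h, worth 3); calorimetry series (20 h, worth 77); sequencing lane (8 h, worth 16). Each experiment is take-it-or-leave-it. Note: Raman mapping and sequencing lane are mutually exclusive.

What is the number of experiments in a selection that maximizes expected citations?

3

Best achievable expected citations is 198.
For example crystallography run + confocal imaging + calorimetry series achieves it, using 54 h.
Every optimal selection uses 3 experiments.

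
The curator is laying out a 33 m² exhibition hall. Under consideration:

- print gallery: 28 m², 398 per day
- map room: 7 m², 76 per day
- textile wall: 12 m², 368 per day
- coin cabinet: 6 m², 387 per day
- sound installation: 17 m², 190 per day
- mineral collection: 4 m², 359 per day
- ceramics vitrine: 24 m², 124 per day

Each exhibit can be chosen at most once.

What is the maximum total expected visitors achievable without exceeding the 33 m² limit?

Best packing: map room + textile wall + coin cabinet + mineral collection — 29 m², 1190 total.

1190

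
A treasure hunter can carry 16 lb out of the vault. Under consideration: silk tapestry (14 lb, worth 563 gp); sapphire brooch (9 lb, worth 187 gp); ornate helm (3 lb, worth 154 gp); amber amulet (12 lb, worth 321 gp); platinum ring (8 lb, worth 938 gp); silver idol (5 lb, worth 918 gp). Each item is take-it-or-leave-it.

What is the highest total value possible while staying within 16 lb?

Ornate helm + platinum ring + silver idol uses 16 of the 16 lb and totals 2010.

2010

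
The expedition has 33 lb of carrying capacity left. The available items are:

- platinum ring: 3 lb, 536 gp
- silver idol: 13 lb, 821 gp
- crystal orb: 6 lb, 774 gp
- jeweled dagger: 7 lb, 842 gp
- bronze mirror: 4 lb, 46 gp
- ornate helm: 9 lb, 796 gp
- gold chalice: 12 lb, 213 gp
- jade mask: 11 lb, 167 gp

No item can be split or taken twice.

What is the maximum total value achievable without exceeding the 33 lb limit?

Density check — platinum ring 178.67, crystal orb 129.00, jeweled dagger 120.29 are the best per lb.
Filling by ratio: platinum ring + crystal orb + jeweled dagger + bronze mirror + ornate helm for 2994, with 4 lb left unused.
The 9 lb tied up in ornate helm is better spent on silver idol — total rises to 3019 (33 lb).
Next best is platinum ring + silver idol + jeweled dagger + ornate helm at 2995 (32 lb) — short by 24.

3019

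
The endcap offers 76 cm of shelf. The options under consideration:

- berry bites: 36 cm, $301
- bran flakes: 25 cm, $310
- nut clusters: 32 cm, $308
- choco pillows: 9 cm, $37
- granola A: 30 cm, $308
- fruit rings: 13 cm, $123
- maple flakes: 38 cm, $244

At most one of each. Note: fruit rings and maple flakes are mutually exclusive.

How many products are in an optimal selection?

Optimal total is 741.
One optimal bundle: bran flakes + nut clusters + fruit rings (70 cm).
All optima have 3 products.

3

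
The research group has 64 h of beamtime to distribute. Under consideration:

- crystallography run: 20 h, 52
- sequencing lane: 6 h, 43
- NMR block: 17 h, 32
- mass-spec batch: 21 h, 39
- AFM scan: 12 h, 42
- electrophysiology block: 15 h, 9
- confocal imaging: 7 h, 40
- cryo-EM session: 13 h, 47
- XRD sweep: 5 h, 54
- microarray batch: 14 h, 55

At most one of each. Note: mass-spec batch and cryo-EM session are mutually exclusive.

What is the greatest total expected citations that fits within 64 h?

286

The ratio heuristic lands on sequencing lane + AFM scan + confocal imaging + cryo-EM session + XRD sweep + microarray batch (281) but leaves 7 h idle.
Dropping cryo-EM session frees 13 h; slotting in crystallography run (20 h) lifts the total to 286 at 64 h.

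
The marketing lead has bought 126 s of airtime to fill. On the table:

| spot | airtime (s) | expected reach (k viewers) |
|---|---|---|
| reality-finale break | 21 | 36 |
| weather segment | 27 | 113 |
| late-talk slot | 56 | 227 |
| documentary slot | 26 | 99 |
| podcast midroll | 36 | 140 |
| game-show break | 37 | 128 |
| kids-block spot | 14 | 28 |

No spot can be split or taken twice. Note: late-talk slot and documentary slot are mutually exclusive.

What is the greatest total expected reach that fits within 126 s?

Best packing: weather segment + late-talk slot + podcast midroll — 119 s, 480 total.
Nothing else feasible within 126 s beats 480.

480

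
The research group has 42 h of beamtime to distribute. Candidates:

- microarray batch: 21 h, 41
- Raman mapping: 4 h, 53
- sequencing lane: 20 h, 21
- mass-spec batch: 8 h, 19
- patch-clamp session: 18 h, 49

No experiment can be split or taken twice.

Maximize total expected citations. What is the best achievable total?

Density check — Raman mapping 13.25, patch-clamp session 2.72, mass-spec batch 2.38 are the best per h.
A density-first pass picks Raman mapping + mass-spec batch + patch-clamp session — 121 at 30 h.
The 8 h tied up in mass-spec batch is better spent on sequencing lane — total rises to 123 (42 h).
Nothing else within 42 h beats 123.

123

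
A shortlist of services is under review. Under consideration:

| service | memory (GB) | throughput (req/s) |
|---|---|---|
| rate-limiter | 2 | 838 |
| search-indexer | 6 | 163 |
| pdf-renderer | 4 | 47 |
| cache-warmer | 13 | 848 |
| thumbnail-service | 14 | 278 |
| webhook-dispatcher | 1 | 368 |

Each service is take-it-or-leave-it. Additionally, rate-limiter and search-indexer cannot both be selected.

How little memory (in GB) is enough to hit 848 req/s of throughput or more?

3

Need the lightest bundle worth ≥ 848.
Taking rate-limiter + webhook-dispatcher gives 1206 (≥ 848) for 3 GB.
Any bundle with less than 3 GB falls short of 848.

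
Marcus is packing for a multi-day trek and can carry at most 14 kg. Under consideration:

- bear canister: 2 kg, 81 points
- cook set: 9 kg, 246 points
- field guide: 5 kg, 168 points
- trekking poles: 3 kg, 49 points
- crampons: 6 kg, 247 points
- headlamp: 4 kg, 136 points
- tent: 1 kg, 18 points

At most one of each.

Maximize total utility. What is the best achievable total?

514

Density check — crampons 41.17, bear canister 40.50, headlamp 34.00, field guide 33.60 are the best per kg.
Filling by ratio: bear canister + crampons + headlamp + tent for 482, with 1 kg left unused.
Dropping headlamp frees 4 kg; slotting in field guide (5 kg) lifts the total to 514 at 14 kg.
Every other selection either busts 14 kg or fails to beat 514.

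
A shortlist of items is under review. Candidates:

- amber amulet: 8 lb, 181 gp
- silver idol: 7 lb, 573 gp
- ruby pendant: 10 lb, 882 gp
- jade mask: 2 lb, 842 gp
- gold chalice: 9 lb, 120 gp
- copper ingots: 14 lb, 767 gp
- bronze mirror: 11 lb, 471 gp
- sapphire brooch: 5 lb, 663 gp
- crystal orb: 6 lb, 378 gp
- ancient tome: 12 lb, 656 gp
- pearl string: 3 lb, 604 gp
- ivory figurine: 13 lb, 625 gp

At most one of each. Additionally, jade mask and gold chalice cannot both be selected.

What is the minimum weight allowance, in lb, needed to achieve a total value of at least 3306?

Minimise lb subject to total value ≥ 3306.
Taking ruby pendant + jade mask + sapphire brooch + crystal orb + pearl string gives 3369 (≥ 3306) for 26 lb.
No combination under 26 lb hits 3306.

26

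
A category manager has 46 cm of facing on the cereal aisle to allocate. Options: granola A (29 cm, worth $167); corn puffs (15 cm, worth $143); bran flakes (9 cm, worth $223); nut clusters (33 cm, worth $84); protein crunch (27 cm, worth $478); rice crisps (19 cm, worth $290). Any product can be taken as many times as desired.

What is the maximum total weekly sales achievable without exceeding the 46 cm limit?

1115

Ranking by ratio (weekly sales/cm): bran flakes 24.78, protein crunch 17.70, rice crisps 15.26, corn puffs 9.53.
Taking 5×bran flakes: 45 cm used, 1115 in weekly sales.
The spare 1 cm is too small for any remaining product, and no exchange beats 1115.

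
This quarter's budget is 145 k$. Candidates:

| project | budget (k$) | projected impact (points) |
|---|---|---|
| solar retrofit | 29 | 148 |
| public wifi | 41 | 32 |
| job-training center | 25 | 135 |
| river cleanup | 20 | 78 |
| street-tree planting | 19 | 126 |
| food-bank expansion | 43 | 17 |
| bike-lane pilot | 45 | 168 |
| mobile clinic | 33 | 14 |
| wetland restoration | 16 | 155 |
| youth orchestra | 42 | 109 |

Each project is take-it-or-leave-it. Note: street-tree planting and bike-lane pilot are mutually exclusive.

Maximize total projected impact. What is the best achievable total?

684

The ratio heuristic lands on solar retrofit + job-training center + river cleanup + street-tree planting + mobile clinic + wetland restoration (656) but leaves 3 k$ idle.
Dropping street-tree planting and mobile clinic frees 52 k$; slotting in bike-lane pilot (45 k$) lifts the total to 684 at 135 k$.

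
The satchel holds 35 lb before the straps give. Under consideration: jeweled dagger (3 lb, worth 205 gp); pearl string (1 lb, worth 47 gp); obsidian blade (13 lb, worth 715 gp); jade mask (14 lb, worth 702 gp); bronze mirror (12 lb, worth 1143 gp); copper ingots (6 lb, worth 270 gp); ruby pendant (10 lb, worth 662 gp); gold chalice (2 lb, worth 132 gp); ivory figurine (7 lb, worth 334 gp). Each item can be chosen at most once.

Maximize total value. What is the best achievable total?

2523

By value per lb: bronze mirror 95.25, jeweled dagger 68.33, ruby pendant 66.20 lead.
Best packing: jeweled dagger + pearl string + bronze mirror + ruby pendant + gold chalice + ivory figurine — 35 lb, 2523 total.
Nothing else within 35 lb beats 2523.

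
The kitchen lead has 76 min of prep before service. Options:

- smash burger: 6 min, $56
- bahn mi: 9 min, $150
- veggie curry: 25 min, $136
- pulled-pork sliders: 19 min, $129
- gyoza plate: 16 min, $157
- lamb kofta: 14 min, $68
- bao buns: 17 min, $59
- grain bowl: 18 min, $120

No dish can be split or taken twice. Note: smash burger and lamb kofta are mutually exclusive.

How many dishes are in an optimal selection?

The maximum profit within 76 min is 628.
One optimal bundle: smash burger + bahn mi + veggie curry + pulled-pork sliders + gyoza plate (75 min).
All optima have 5 dishes.

5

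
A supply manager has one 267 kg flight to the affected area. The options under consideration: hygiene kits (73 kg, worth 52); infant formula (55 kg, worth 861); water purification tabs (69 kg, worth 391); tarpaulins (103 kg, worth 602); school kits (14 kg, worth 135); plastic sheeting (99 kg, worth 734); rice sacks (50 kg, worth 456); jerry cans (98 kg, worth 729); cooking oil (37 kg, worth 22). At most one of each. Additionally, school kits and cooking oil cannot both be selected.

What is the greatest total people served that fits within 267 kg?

2459

Density check — infant formula 15.65, school kits 9.64, rice sacks 9.12 are the best per kg.
Taking infant formula + school kits + plastic sheeting + jerry cans: 266 kg used, 2459 in people served.
The closest alternative, infant formula + plastic sheeting + jerry cans, reaches only 2324.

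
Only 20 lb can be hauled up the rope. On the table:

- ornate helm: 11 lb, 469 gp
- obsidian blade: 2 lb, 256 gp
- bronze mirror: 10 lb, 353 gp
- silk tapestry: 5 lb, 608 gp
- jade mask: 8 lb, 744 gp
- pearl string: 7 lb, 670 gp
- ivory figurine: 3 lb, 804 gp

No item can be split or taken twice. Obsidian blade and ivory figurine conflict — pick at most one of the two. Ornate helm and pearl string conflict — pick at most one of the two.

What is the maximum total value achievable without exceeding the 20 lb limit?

2218

Ranking by ratio (value/lb): ivory figurine 268.00, obsidian blade 128.00, silk tapestry 121.60, pearl string 95.71.
Taking jade mask + pearl string + ivory figurine: 18 lb used, 2218 in value.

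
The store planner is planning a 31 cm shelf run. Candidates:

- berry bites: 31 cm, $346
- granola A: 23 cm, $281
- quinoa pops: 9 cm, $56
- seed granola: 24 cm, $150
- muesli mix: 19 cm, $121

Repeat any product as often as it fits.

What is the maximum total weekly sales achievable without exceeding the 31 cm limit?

346

Taking the top-ratio products first gives granola A for 281 (23 cm).
Replace granola A with berry bites: the trade gains 65 net, giving 346 at 31 cm.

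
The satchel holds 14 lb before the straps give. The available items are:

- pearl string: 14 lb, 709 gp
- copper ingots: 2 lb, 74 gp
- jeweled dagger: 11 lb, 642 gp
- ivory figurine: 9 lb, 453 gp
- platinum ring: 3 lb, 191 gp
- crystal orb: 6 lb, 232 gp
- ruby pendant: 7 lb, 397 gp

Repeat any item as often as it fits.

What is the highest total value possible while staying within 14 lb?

838

The ratio ordering already packs tightly: copper ingots + 4×platinum ring, 14 lb, 838.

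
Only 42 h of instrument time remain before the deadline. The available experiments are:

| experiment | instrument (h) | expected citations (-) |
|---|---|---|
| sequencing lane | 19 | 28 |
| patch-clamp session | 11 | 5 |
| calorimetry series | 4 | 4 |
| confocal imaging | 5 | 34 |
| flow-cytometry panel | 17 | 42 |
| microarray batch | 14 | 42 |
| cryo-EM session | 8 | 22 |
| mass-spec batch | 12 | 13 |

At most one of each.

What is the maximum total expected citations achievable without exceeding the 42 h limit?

122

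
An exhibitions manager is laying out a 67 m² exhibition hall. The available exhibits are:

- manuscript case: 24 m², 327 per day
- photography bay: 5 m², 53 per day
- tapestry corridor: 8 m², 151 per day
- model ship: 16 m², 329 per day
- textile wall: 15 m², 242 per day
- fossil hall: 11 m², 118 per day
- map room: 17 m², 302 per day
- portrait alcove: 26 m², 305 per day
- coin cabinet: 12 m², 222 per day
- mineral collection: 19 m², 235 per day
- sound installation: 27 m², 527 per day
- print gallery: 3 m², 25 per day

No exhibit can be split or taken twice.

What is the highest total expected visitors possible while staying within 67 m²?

1254

Density check — model ship 20.56, sound installation 19.52, tapestry corridor 18.88 are the best per m².
Best packing: tapestry corridor + model ship + coin cabinet + sound installation + print gallery — 66 m², 1254 total.
The closest alternative, tapestry corridor + model ship + textile wall + sound installation, reaches only 1249.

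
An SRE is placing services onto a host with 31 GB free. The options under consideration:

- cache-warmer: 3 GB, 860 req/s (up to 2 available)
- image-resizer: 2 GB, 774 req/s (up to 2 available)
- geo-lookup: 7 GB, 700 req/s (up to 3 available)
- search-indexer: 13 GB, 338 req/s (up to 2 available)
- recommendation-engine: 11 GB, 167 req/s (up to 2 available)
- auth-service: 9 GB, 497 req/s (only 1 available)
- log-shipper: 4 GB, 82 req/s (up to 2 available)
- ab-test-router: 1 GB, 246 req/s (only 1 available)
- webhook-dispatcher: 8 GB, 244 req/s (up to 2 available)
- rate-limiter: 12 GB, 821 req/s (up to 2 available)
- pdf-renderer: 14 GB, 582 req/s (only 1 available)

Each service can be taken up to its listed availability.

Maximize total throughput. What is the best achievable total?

5368

By throughput per GB: image-resizer 387.00, cache-warmer 286.67, ab-test-router 246.00, geo-lookup 100.00 lead.
A density-first pass picks 2×cache-warmer + 2×image-resizer + 2×geo-lookup + log-shipper + ab-test-router — 4996 at 29 GB.
Replace log-shipper and ab-test-router with geo-lookup: the trade gains 372 net, giving 5368 at 31 GB.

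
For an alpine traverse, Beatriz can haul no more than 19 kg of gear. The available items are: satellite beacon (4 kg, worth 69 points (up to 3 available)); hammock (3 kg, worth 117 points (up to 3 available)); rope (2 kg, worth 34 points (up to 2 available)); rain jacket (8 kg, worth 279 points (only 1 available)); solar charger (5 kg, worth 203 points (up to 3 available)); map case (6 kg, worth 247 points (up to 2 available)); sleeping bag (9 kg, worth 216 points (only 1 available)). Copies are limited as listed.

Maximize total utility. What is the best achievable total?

770

Taking the top-ratio items first gives rope + solar charger + 2×map case for 731 (19 kg).
The 8 kg tied up in rope and map case is better spent on hammock + solar charger — total rises to 770 (19 kg).
No other feasible combination exceeds 770.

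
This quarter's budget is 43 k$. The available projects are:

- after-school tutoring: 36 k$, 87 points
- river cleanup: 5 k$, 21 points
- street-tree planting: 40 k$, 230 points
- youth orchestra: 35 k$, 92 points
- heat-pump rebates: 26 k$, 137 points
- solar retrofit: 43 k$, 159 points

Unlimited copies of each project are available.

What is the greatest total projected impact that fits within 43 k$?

Best packing: street-tree planting — 40 k$, 230 total.
That's the maximum — no swap from here does better than 230.

230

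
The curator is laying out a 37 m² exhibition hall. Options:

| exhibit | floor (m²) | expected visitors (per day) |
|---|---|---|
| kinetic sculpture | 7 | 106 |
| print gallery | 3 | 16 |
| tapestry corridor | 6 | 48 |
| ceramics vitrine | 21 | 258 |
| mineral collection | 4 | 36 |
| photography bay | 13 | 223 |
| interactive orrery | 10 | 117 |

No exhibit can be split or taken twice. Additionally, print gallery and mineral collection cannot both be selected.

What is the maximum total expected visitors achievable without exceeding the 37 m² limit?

By expected visitors per m²: photography bay 17.15, kinetic sculpture 15.14, ceramics vitrine 12.29 lead.
Best packing: print gallery + ceramics vitrine + photography bay — 37 m², 497 total.

497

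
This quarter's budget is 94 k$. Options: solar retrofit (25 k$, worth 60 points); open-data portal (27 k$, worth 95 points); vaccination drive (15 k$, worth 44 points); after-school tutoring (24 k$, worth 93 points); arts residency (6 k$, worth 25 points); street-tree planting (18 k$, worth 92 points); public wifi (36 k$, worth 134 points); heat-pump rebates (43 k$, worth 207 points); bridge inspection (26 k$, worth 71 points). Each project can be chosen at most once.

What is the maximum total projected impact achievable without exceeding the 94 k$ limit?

A density-first pass picks after-school tutoring + arts residency + street-tree planting + heat-pump rebates — 417 at 91 k$.
Replace after-school tutoring with open-data portal: the trade gains 2 net, giving 419 at 94 k$.
Runner-up after-school tutoring + arts residency + street-tree planting + heat-pump rebates tops out at 417.

419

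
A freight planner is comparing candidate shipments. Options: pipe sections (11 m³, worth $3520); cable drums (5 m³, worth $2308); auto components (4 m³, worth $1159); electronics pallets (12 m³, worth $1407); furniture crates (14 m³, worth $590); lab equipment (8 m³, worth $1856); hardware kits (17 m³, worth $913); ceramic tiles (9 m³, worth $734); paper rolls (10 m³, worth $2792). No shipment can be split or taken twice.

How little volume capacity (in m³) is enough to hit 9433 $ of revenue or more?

30

Look for the lowest-volume combination reaching 9433.
pipe sections + cable drums + auto components + paper rolls reaches 9779 using 30 m³.
No combination under 30 m³ hits 9433.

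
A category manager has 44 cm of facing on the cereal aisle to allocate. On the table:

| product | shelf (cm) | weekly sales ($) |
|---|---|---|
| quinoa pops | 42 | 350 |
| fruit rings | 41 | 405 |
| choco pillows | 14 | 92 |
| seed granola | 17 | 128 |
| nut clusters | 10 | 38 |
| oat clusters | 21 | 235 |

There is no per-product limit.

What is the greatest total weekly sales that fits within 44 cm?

Best packing: 2×oat clusters — 42 cm, 470 total.
No other feasible combination exceeds 470.

470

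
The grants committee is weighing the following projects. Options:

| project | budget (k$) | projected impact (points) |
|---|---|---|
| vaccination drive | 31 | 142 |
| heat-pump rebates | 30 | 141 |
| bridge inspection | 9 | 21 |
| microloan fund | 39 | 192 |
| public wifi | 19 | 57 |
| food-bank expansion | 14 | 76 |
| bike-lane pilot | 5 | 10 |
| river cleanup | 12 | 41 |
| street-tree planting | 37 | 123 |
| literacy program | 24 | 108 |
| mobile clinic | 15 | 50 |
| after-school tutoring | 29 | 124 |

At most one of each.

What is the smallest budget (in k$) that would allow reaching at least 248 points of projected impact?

53

Need the lightest bundle worth ≥ 248.
Taking microloan fund + food-bank expansion gives 268 (≥ 248) for 53 k$.
Any bundle with less than 53 k$ falls short of 248.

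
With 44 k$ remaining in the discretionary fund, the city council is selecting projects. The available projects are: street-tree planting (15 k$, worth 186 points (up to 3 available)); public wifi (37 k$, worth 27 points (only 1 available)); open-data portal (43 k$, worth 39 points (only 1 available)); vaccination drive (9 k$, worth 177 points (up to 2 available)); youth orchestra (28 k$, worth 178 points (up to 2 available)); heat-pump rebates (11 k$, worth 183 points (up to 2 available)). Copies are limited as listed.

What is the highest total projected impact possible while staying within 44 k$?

Ranking by ratio (projected impact/k$): vaccination drive 19.67, heat-pump rebates 16.64, street-tree planting 12.40.
Filling by ratio: 2×vaccination drive + 2×heat-pump rebates for 720, with 4 k$ left unused.
Replace heat-pump rebates with street-tree planting: the trade gains 3 net, giving 723 at 44 k$.
Every other selection either busts 44 k$ or exceeds an availability limit or fails to beat 723.

723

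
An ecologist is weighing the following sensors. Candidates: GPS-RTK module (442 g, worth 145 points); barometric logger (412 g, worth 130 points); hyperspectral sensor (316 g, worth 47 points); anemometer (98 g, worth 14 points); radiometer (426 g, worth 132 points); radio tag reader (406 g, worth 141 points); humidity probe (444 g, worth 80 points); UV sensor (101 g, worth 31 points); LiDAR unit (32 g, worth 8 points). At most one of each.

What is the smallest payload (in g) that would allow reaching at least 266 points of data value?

Look for the lowest-payload combination reaching 266.
Taking barometric logger + radio tag reader gives 271 (≥ 266) for 818 g.
Any bundle with less than 818 g falls short of 266.

818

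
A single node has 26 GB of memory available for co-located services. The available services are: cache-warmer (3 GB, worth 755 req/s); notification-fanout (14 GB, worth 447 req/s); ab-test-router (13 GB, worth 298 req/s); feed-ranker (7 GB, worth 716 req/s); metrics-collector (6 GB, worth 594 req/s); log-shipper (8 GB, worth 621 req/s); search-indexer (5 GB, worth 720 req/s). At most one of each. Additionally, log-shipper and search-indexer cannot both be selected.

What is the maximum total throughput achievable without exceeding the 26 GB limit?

2785

The ratio ordering already packs tightly: cache-warmer + feed-ranker + metrics-collector + search-indexer, 21 GB, 2785.
The closest alternative, cache-warmer + feed-ranker + metrics-collector + log-shipper, reaches only 2686.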